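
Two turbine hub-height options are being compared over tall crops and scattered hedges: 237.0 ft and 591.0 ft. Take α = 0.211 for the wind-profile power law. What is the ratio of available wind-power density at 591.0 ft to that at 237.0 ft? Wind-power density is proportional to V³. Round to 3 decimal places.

Speed ratio: V_B/V_A = (z_B/z_A)^α = (591.0/237.0)^0.211 = (2.4937)^0.211 = 1.21264
Power-density ratio: P_B/P_A = (V_B/V_A)³ = (1.21264)³ = 1.78320

1.783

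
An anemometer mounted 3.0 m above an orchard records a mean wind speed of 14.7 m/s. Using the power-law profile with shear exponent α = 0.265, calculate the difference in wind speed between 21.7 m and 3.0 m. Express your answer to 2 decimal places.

10.13 m/s

Power law: V₂ = V₁ · (z₂/z₁)^α = 14.7 × (7.2333)^0.265 = 24.8337 m/s
ΔV = 24.8337 − 14.7 = 10.1337 m/s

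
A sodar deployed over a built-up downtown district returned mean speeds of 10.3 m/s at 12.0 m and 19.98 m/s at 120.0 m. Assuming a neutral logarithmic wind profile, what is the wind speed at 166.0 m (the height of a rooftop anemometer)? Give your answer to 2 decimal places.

21.34 m/s

Log law: V ∝ ln(z/z₀). From the pair, with r = V₁/V₂ = 0.51552,
ln z₀ = (ln z₁ − r·ln z₂)/(1 − r) = (2.4849 − 0.51552×4.7875)/0.48448 = 0.0348 → z₀ = 1.035 m
V₃ = V₁ · ln(z₃/z₀)/ln(z₁/z₀) = 10.3 × 5.0771/2.4501 = 21.3442 m/s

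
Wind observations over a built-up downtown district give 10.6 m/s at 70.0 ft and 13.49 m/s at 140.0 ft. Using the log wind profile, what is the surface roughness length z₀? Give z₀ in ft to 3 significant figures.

Log law: V(z) ∝ ln(z/z₀). With r = V₁/V₂ = 10.6/13.49 = 0.78577,
r · ln(z₂/z₀) = ln(z₁/z₀) ⇒ ln z₀ = (ln z₁ − r·ln z₂)/(1 − r)
ln z₀ = (4.24850 − 0.78577×4.94164) / 0.21423 = 1.7062
z₀ = exp(1.7062) = 5.508 ft

z₀ ≈ 5.51 ft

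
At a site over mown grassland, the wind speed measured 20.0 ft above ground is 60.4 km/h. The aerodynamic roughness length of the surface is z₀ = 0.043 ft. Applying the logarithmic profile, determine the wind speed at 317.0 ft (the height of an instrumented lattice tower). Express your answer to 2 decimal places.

87.57 km/h

Log law: V(z) ∝ ln(z/z₀), so V₂/V₁ = ln(z₂/z₀) / ln(z₁/z₀).
ln(317.0/0.043) = 8.9055, ln(20.0/0.043) = 6.1423
V₂ = 60.4 × 8.9055/6.1423 = 60.4 × 1.4499 = 87.5715 km/h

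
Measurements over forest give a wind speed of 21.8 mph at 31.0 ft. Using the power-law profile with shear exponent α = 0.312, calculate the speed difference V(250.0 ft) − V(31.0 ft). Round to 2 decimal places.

Power law: V₂ = V₁ · (z₂/z₁)^α = 21.8 × (8.0645)^0.312 = 41.8128 mph
ΔV = 41.8128 − 21.8 = 20.0128 mph

20.01 mph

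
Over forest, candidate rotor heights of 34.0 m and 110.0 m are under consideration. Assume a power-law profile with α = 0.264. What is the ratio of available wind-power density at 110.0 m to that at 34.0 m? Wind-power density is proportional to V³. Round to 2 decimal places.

2.53

Speed ratio: V_B/V_A = (z_B/z_A)^α = (110.0/34.0)^0.264 = (3.2353)^0.264 = 1.36338
Power-density ratio: P_B/P_A = (V_B/V_A)³ = (1.36338)³ = 2.53426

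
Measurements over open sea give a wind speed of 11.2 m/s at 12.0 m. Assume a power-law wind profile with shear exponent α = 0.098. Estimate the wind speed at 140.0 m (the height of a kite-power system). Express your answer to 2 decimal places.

Power-law profile: V₂ = V₁ · (z₂/z₁)^α
V₂ = 11.2 × (140.0/12.0)^0.098 = 11.2 × (11.6667)^0.098
    = 11.2 × 1.2722 = 14.2488 m/s

14.25 m/s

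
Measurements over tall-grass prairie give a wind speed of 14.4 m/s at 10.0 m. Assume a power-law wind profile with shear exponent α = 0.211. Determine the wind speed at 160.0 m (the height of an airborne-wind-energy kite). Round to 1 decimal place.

25.8 m/s

Power-law profile: V₂ = V₁ · (z₂/z₁)^α
V₂ = 14.4 × (160.0/10.0)^0.211 = 14.4 × (16.0000)^0.211
    = 14.4 × 1.7950 = 25.8483 m/s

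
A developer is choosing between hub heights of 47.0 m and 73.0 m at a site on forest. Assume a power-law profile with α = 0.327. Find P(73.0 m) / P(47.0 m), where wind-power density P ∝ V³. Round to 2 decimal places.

1.54

Speed ratio: V_B/V_A = (z_B/z_A)^α = (73.0/47.0)^0.327 = (1.5532)^0.327 = 1.15486
Power-density ratio: P_B/P_A = (V_B/V_A)³ = (1.15486)³ = 1.54025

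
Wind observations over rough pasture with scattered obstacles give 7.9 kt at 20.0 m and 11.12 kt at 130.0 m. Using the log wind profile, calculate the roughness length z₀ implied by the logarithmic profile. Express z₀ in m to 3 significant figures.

Log law: V(z) ∝ ln(z/z₀). With r = V₁/V₂ = 7.9/11.12 = 0.71043,
r · ln(z₂/z₀) = ln(z₁/z₀) ⇒ ln z₀ = (ln z₁ − r·ln z₂)/(1 − r)
ln z₀ = (2.99573 − 0.71043×4.86753) / 0.28957 = -1.5966
z₀ = exp(-1.5966) = 0.2026 m

z₀ ≈ 0.203 m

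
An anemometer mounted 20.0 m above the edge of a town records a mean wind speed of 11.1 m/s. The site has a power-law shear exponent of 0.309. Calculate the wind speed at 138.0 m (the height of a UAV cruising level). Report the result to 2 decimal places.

Power-law profile: V₂ = V₁ · (z₂/z₁)^α
V₂ = 11.1 × (138.0/20.0)^0.309 = 11.1 × (6.9000)^0.309
    = 11.1 × 1.8164 = 20.1617 m/s

20.16 m/s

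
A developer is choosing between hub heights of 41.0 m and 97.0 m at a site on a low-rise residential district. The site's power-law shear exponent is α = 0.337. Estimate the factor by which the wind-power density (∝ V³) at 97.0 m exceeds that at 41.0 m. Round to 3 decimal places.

2.388

Speed ratio: V_B/V_A = (z_B/z_A)^α = (97.0/41.0)^0.337 = (2.3659)^0.337 = 1.33670
Power-density ratio: P_B/P_A = (V_B/V_A)³ = (1.33670)³ = 2.38837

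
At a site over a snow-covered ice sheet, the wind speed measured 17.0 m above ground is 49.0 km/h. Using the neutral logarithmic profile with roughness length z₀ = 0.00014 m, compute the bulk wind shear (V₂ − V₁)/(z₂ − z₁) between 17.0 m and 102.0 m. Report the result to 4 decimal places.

0.0882 km/h/m

Log law: V₂ = V₁ · ln(z₂/z₀)/ln(z₁/z₀) = 49.0 × 13.4988/11.7071 = 56.4994 km/h
ΔV/Δz = (56.4994 − 49.0)/(102.0 − 17.0) = 7.4994/85.0000 = 0.08823 km/h/m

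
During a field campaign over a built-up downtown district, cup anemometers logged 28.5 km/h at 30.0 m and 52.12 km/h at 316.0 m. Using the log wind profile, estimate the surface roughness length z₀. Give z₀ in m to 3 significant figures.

Log law: V(z) ∝ ln(z/z₀). With r = V₁/V₂ = 28.5/52.12 = 0.54682,
r · ln(z₂/z₀) = ln(z₁/z₀) ⇒ ln z₀ = (ln z₁ − r·ln z₂)/(1 − r)
ln z₀ = (3.40120 − 0.54682×5.75574) / 0.45318 = 0.5602
z₀ = exp(0.5602) = 1.751 m

z₀ ≈ 1.75 m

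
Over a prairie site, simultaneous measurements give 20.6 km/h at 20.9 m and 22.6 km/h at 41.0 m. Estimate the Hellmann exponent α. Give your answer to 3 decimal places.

Power law: V₂/V₁ = (z₂/z₁)^α ⇒ α = ln(V₂/V₁) / ln(z₂/z₁)
α = ln(22.6/20.6) / ln(41.0/20.9) = ln(1.0971) / ln(1.9617)
  = 0.09266 / 0.67382 = 0.13751

α ≈ 0.138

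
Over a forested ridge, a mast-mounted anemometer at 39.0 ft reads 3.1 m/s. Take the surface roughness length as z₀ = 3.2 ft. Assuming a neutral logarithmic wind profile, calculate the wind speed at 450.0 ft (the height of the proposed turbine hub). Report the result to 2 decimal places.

6.13 m/s

Log law: V(z) ∝ ln(z/z₀), so V₂/V₁ = ln(z₂/z₀) / ln(z₁/z₀).
ln(450.0/3.2) = 4.9461, ln(39.0/3.2) = 2.5004
V₂ = 3.1 × 4.9461/2.5004 = 3.1 × 1.9781 = 6.1322 m/s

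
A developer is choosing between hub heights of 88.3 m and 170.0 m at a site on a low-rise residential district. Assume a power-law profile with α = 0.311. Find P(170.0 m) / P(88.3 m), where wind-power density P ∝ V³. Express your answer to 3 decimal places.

Speed ratio: V_B/V_A = (z_B/z_A)^α = (170.0/88.3)^0.311 = (1.9253)^0.311 = 1.22596
Power-density ratio: P_B/P_A = (V_B/V_A)³ = (1.22596)³ = 1.84258

1.843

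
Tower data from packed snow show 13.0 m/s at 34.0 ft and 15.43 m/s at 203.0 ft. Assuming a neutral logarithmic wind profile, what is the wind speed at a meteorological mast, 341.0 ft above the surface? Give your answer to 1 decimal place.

16.1 m/s

Log law: V ∝ ln(z/z₀). From the pair, with r = V₁/V₂ = 0.84251,
ln z₀ = (ln z₁ − r·ln z₂)/(1 − r) = (3.5264 − 0.84251×5.3132)/0.15749 = -6.0329 → z₀ = 0.002399 ft
V₃ = V₁ · ln(z₃/z₀)/ln(z₁/z₀) = 13.0 × 11.8648/9.5593 = 16.1354 m/s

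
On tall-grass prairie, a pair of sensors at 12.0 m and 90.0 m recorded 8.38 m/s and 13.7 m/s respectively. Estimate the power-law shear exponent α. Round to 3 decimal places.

α ≈ 0.244

Power law: V₂/V₁ = (z₂/z₁)^α ⇒ α = ln(V₂/V₁) / ln(z₂/z₁)
α = ln(13.7/8.38) / ln(90.0/12.0) = ln(1.6348) / ln(7.5000)
  = 0.49155 / 2.01490 = 0.24396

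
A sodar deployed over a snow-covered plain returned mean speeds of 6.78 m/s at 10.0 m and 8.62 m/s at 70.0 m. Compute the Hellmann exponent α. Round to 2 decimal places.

α ≈ 0.12

Power law: V₂/V₁ = (z₂/z₁)^α ⇒ α = ln(V₂/V₁) / ln(z₂/z₁)
α = ln(8.62/6.78) / ln(70.0/10.0) = ln(1.2714) / ln(7.0000)
  = 0.24011 / 1.94591 = 0.12339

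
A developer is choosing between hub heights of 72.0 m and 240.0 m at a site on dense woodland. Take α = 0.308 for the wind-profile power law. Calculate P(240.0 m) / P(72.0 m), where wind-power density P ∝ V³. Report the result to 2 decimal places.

3.04

Speed ratio: V_B/V_A = (z_B/z_A)^α = (240.0/72.0)^0.308 = (3.3333)^0.308 = 1.44893
Power-density ratio: P_B/P_A = (V_B/V_A)³ = (1.44893)³ = 3.04187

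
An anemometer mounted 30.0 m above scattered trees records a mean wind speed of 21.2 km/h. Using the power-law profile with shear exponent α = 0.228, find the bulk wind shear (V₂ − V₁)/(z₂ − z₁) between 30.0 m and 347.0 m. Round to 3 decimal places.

0.050 km/h/m

Power law: V₂ = V₁ · (z₂/z₁)^α = 21.2 × (11.5667)^0.228 = 37.0465 km/h
ΔV/Δz = (37.0465 − 21.2)/(347.0 − 30.0) = 15.8465/317.0000 = 0.04999 km/h/m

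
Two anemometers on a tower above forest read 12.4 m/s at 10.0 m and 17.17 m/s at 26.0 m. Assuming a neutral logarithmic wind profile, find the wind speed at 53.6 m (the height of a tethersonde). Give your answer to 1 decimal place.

20.8 m/s

Log law: V ∝ ln(z/z₀). From the pair, with r = V₁/V₂ = 0.72219,
ln z₀ = (ln z₁ − r·ln z₂)/(1 − r) = (2.3026 − 0.72219×3.2581)/0.27781 = -0.1813 → z₀ = 0.8341 m
V₃ = V₁ · ln(z₃/z₀)/ln(z₁/z₀) = 12.4 × 4.1629/2.4839 = 20.7815 m/s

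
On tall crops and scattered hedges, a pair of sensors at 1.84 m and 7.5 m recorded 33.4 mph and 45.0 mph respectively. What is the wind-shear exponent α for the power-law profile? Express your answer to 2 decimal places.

α ≈ 0.21

Power law: V₂/V₁ = (z₂/z₁)^α ⇒ α = ln(V₂/V₁) / ln(z₂/z₁)
α = ln(45.0/33.4) / ln(7.5/1.84) = ln(1.3473) / ln(4.0761)
  = 0.29811 / 1.40514 = 0.21215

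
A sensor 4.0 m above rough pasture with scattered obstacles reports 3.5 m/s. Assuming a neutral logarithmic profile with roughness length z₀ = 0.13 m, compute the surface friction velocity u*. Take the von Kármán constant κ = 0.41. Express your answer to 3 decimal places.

u* ≈ 0.419 m/s

Log law: V(z) = (u*/κ) · ln(z/z₀) ⇒ u* = κ · V / ln(z/z₀)
u* = 0.41 × 3.5 / ln(4.0/0.13) = 0.41 × 3.5 / 3.4265
   = 1.4350 / 3.4265 = 0.4188 m/s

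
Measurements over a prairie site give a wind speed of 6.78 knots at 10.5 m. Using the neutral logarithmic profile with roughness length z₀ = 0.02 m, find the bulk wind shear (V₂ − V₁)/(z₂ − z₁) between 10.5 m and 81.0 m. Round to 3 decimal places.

0.031 knots/m

Log law: V₂ = V₁ · ln(z₂/z₀)/ln(z₁/z₀) = 6.78 × 8.3065/6.2634 = 8.9916 knots
ΔV/Δz = (8.9916 − 6.78)/(81.0 − 10.5) = 2.2116/70.5000 = 0.03137 knots/m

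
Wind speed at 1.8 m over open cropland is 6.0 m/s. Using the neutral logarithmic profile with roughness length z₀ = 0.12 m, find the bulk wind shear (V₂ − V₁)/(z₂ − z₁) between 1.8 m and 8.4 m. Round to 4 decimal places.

0.5171 m/s/m

Log law: V₂ = V₁ · ln(z₂/z₀)/ln(z₁/z₀) = 6.0 × 4.2485/2.7081 = 9.4130 m/s
ΔV/Δz = (9.4130 − 6.0)/(8.4 − 1.8) = 3.4130/6.6000 = 0.51713 m/s/m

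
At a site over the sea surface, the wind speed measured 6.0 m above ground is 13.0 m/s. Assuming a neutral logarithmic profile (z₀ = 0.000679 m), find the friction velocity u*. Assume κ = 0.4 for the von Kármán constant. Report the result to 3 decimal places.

Log law: V(z) = (u*/κ) · ln(z/z₀) ⇒ u* = κ · V / ln(z/z₀)
u* = 0.4 × 13.0 / ln(6.0/0.000679) = 0.4 × 13.0 / 9.0866
   = 5.2000 / 9.0866 = 0.5723 m/s

u* ≈ 0.572 m/s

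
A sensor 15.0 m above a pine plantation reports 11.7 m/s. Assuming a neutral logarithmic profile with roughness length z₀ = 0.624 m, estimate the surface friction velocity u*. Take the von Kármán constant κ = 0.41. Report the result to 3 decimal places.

u* ≈ 1.509 m/s

Log law: V(z) = (u*/κ) · ln(z/z₀) ⇒ u* = κ · V / ln(z/z₀)
u* = 0.41 × 11.7 / ln(15.0/0.624) = 0.41 × 11.7 / 3.1797
   = 4.7970 / 3.1797 = 1.5087 m/s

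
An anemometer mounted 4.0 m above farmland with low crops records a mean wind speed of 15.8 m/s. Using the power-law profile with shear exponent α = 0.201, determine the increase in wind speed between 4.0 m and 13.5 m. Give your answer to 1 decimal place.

4.4 m/s

Power law: V₂ = V₁ · (z₂/z₁)^α = 15.8 × (3.3750)^0.201 = 20.1762 m/s
ΔV = 20.1762 − 15.8 = 4.3762 m/s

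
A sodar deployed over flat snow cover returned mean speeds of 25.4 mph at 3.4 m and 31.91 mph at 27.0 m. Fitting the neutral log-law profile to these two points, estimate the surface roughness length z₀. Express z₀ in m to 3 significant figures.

z₀ ≈ 0.00105 m

Log law: V(z) ∝ ln(z/z₀). With r = V₁/V₂ = 25.4/31.91 = 0.79599,
r · ln(z₂/z₀) = ln(z₁/z₀) ⇒ ln z₀ = (ln z₁ − r·ln z₂)/(1 − r)
ln z₀ = (1.22378 − 0.79599×3.29584) / 0.20401 = -6.8608
z₀ = exp(-6.8608) = 0.001048 m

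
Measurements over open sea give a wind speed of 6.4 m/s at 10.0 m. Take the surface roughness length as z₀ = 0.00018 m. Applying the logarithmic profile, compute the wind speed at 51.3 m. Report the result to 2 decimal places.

Log law: V(z) ∝ ln(z/z₀), so V₂/V₁ = ln(z₂/z₀) / ln(z₁/z₀).
ln(51.3/0.00018) = 12.5602, ln(10.0/0.00018) = 10.9251
V₂ = 6.4 × 12.5602/10.9251 = 6.4 × 1.1497 = 7.3579 m/s

7.36 m/s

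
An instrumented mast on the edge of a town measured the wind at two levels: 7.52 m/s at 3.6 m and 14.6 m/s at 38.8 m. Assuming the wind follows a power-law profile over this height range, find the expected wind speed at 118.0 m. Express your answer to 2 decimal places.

First find α: α = ln(V₂/V₁)/ln(z₂/z₁) = ln(14.6/7.52)/ln(38.8/3.6) = 0.66346/2.37749 = 0.2791
Extrapolate from 38.8 m to 118.0 m: V₃ = 14.6 × (118.0/38.8)^0.2791 = 14.6 × 1.3640 = 19.9137 m/s

19.91 m/s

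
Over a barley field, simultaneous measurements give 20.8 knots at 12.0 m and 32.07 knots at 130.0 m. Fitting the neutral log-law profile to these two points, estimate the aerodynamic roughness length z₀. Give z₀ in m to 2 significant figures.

Log law: V(z) ∝ ln(z/z₀). With r = V₁/V₂ = 20.8/32.07 = 0.64858,
r · ln(z₂/z₀) = ln(z₁/z₀) ⇒ ln z₀ = (ln z₁ − r·ln z₂)/(1 − r)
ln z₀ = (2.48491 − 0.64858×4.86753) / 0.35142 = -1.9125
z₀ = exp(-1.9125) = 0.1477 m

z₀ ≈ 0.15 m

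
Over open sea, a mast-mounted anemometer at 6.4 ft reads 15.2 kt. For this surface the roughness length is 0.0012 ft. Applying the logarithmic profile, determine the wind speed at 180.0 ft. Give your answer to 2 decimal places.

Log law: V(z) ∝ ln(z/z₀), so V₂/V₁ = ln(z₂/z₀) / ln(z₁/z₀).
ln(180.0/0.0012) = 11.9184, ln(6.4/0.0012) = 8.5817
V₂ = 15.2 × 11.9184/8.5817 = 15.2 × 1.3888 = 21.1099 kt

21.11 kt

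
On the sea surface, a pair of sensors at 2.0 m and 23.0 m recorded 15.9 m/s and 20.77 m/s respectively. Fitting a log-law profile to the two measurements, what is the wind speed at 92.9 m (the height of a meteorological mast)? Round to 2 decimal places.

Log law: V ∝ ln(z/z₀). From the pair, with r = V₁/V₂ = 0.76553,
ln z₀ = (ln z₁ − r·ln z₂)/(1 − r) = (0.6931 − 0.76553×3.1355)/0.23447 = -7.2808 → z₀ = 0.0006886 m
V₃ = V₁ · ln(z₃/z₀)/ln(z₁/z₀) = 15.9 × 11.8124/7.9740 = 23.5537 m/s

23.55 m/s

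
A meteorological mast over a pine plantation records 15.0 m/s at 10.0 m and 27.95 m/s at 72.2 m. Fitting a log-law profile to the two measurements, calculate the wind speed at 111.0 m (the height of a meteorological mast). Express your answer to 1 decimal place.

Log law: V ∝ ln(z/z₀). From the pair, with r = V₁/V₂ = 0.53667,
ln z₀ = (ln z₁ − r·ln z₂)/(1 − r) = (2.3026 − 0.53667×4.2794)/0.46333 = 0.0128 → z₀ = 1.013 m
V₃ = V₁ · ln(z₃/z₀)/ln(z₁/z₀) = 15.0 × 4.6967/2.2898 = 30.7674 m/s

30.8 m/s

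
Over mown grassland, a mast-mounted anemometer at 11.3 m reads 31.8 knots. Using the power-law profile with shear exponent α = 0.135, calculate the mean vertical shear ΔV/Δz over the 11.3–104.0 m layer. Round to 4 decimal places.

Power law: V₂ = V₁ · (z₂/z₁)^α = 31.8 × (9.2035)^0.135 = 42.9102 knots
ΔV/Δz = (42.9102 − 31.8)/(104.0 − 11.3) = 11.1102/92.7000 = 0.11985 knots/m

0.1199 knots/m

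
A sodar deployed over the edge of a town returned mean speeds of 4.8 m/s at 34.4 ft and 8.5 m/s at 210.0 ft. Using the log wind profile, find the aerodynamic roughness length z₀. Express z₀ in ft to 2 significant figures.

z₀ ≈ 3.3 ft

Log law: V(z) ∝ ln(z/z₀). With r = V₁/V₂ = 4.8/8.5 = 0.56471,
r · ln(z₂/z₀) = ln(z₁/z₀) ⇒ ln z₀ = (ln z₁ − r·ln z₂)/(1 − r)
ln z₀ = (3.53806 − 0.56471×5.34711) / 0.43529 = 1.1912
z₀ = exp(1.1912) = 3.291 ft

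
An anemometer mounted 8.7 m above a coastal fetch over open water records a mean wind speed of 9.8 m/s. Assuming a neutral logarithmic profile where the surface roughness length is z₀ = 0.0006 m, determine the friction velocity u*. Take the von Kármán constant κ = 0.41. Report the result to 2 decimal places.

Log law: V(z) = (u*/κ) · ln(z/z₀) ⇒ u* = κ · V / ln(z/z₀)
u* = 0.41 × 9.8 / ln(8.7/0.0006) = 0.41 × 9.8 / 9.5819
   = 4.0180 / 9.5819 = 0.4193 m/s

u* ≈ 0.42 m/s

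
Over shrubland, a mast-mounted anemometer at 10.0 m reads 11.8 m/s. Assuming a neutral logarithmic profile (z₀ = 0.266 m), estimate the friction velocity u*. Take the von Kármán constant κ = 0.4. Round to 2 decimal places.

Log law: V(z) = (u*/κ) · ln(z/z₀) ⇒ u* = κ · V / ln(z/z₀)
u* = 0.4 × 11.8 / ln(10.0/0.266) = 0.4 × 11.8 / 3.6268
   = 4.7200 / 3.6268 = 1.3014 m/s

u* ≈ 1.30 m/s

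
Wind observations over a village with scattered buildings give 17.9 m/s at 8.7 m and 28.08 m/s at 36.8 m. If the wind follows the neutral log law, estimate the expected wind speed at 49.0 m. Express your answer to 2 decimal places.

30.10 m/s

Log law: V ∝ ln(z/z₀). From the pair, with r = V₁/V₂ = 0.63746,
ln z₀ = (ln z₁ − r·ln z₂)/(1 − r) = (2.1633 − 0.63746×3.6055)/0.36254 = -0.3725 → z₀ = 0.6890 m
V₃ = V₁ · ln(z₃/z₀)/ln(z₁/z₀) = 17.9 × 4.2643/2.5358 = 30.1011 m/s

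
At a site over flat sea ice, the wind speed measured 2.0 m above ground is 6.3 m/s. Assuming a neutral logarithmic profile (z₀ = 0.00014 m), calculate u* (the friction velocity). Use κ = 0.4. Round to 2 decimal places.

Log law: V(z) = (u*/κ) · ln(z/z₀) ⇒ u* = κ · V / ln(z/z₀)
u* = 0.4 × 6.3 / ln(2.0/0.00014) = 0.4 × 6.3 / 9.5670
   = 2.5200 / 9.5670 = 0.2634 m/s

u* ≈ 0.26 m/s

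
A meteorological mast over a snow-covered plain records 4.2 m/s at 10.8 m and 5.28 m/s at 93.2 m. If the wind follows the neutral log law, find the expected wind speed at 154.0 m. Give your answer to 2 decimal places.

Log law: V ∝ ln(z/z₀). From the pair, with r = V₁/V₂ = 0.79545,
ln z₀ = (ln z₁ − r·ln z₂)/(1 − r) = (2.3795 − 0.79545×4.5347)/0.20455 = -6.0018 → z₀ = 0.002474 m
V₃ = V₁ · ln(z₃/z₀)/ln(z₁/z₀) = 4.2 × 11.0387/8.3813 = 5.5317 m/s

5.53 m/s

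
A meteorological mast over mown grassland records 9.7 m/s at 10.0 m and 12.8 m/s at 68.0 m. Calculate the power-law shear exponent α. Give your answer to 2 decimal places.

α ≈ 0.14

Power law: V₂/V₁ = (z₂/z₁)^α ⇒ α = ln(V₂/V₁) / ln(z₂/z₁)
α = ln(12.8/9.7) / ln(68.0/10.0) = ln(1.3196) / ln(6.8000)
  = 0.27732 / 1.91692 = 0.14467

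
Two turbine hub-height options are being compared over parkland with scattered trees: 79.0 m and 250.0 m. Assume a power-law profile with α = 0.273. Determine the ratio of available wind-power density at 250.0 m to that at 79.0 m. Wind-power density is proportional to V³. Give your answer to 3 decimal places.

Speed ratio: V_B/V_A = (z_B/z_A)^α = (250.0/79.0)^0.273 = (3.1646)^0.273 = 1.36957
Power-density ratio: P_B/P_A = (V_B/V_A)³ = (1.36957)³ = 2.56895

2.569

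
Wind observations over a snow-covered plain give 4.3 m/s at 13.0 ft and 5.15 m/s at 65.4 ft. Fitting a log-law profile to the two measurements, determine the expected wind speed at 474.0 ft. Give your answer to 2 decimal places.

6.19 m/s

Log law: V ∝ ln(z/z₀). From the pair, with r = V₁/V₂ = 0.83495,
ln z₀ = (ln z₁ − r·ln z₂)/(1 − r) = (2.5649 − 0.83495×4.1805)/0.16505 = -5.6079 → z₀ = 0.003669 ft
V₃ = V₁ · ln(z₃/z₀)/ln(z₁/z₀) = 4.3 × 11.7692/8.1729 = 6.1921 m/s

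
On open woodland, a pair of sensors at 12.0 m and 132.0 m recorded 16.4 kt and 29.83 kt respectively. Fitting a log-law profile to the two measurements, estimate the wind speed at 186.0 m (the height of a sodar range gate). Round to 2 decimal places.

31.75 kt

Log law: V ∝ ln(z/z₀). From the pair, with r = V₁/V₂ = 0.54978,
ln z₀ = (ln z₁ − r·ln z₂)/(1 − r) = (2.4849 − 0.54978×4.8828)/0.45022 = -0.4433 → z₀ = 0.6419 m
V₃ = V₁ · ln(z₃/z₀)/ln(z₁/z₀) = 16.4 × 5.6690/2.9282 = 31.7507 kt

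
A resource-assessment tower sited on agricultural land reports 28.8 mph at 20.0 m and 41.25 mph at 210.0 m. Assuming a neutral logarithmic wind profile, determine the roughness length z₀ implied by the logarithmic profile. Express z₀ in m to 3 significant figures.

Log law: V(z) ∝ ln(z/z₀). With r = V₁/V₂ = 28.8/41.25 = 0.69818,
r · ln(z₂/z₀) = ln(z₁/z₀) ⇒ ln z₀ = (ln z₁ − r·ln z₂)/(1 − r)
ln z₀ = (2.99573 − 0.69818×5.34711) / 0.30182 = -2.4436
z₀ = exp(-2.4436) = 0.08685 m

z₀ ≈ 0.0868 m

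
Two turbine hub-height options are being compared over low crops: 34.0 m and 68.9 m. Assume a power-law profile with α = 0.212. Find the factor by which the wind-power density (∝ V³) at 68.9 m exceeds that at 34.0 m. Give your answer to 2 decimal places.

1.57

Speed ratio: V_B/V_A = (z_B/z_A)^α = (68.9/34.0)^0.212 = (2.0265)^0.212 = 1.16153
Power-density ratio: P_B/P_A = (V_B/V_A)³ = (1.16153)³ = 1.56706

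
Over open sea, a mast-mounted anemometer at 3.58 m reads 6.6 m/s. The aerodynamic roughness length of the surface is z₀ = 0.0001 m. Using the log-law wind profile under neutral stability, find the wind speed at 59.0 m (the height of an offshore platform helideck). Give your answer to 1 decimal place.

Log law: V(z) ∝ ln(z/z₀), so V₂/V₁ = ln(z₂/z₀) / ln(z₁/z₀).
ln(59.0/0.0001) = 13.2879, ln(3.58/0.0001) = 10.4857
V₂ = 6.6 × 13.2879/10.4857 = 6.6 × 1.2672 = 8.3638 m/s

8.4 m/s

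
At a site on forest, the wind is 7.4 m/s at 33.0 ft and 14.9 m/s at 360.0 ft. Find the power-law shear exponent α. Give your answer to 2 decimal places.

α ≈ 0.29

Power law: V₂/V₁ = (z₂/z₁)^α ⇒ α = ln(V₂/V₁) / ln(z₂/z₁)
α = ln(14.9/7.4) / ln(360.0/33.0) = ln(2.0135) / ln(10.9091)
  = 0.69988 / 2.38960 = 0.29289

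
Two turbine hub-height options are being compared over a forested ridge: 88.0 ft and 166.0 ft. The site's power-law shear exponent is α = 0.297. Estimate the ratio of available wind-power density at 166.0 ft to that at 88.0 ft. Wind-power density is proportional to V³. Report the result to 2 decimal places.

Speed ratio: V_B/V_A = (z_B/z_A)^α = (166.0/88.0)^0.297 = (1.8864)^0.297 = 1.20743
Power-density ratio: P_B/P_A = (V_B/V_A)³ = (1.20743)³ = 1.76028

1.76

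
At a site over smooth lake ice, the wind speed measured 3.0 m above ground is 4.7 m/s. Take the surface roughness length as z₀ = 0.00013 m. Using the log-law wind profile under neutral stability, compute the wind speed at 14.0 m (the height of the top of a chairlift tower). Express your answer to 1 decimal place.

5.4 m/s

Log law: V(z) ∝ ln(z/z₀), so V₂/V₁ = ln(z₂/z₀) / ln(z₁/z₀).
ln(14.0/0.00013) = 11.5870, ln(3.0/0.00013) = 10.0466
V₂ = 4.7 × 11.5870/10.0466 = 4.7 × 1.1533 = 5.4207 m/s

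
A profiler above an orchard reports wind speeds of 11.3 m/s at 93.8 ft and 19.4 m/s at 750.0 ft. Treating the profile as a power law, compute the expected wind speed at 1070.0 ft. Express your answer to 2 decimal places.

21.28 m/s

First find α: α = ln(V₂/V₁)/ln(z₂/z₁) = ln(19.4/11.3)/ln(750.0/93.8) = 0.54047/2.07891 = 0.2600
Extrapolate from 750.0 ft to 1070.0 ft: V₃ = 19.4 × (1070.0/750.0)^0.2600 = 19.4 × 1.0968 = 21.2776 m/s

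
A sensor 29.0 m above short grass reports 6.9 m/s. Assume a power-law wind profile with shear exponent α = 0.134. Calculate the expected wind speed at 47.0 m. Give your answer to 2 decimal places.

Power-law profile: V₂ = V₁ · (z₂/z₁)^α
V₂ = 6.9 × (47.0/29.0)^0.134 = 6.9 × (1.6207)^0.134
    = 6.9 × 1.0668 = 7.3612 m/s

7.36 m/s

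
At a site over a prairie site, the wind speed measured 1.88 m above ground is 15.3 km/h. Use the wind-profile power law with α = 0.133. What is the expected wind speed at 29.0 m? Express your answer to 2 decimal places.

22.02 km/h

Power-law profile: V₂ = V₁ · (z₂/z₁)^α
V₂ = 15.3 × (29.0/1.88)^0.133 = 15.3 × (15.4255)^0.133
    = 15.3 × 1.4389 = 22.0154 km/h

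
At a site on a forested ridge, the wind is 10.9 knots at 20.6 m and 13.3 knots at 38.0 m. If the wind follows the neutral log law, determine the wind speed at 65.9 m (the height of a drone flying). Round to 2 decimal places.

15.46 knots

Log law: V ∝ ln(z/z₀). From the pair, with r = V₁/V₂ = 0.81955,
ln z₀ = (ln z₁ − r·ln z₂)/(1 − r) = (3.0253 − 0.81955×3.6376)/0.18045 = 0.2445 → z₀ = 1.277 m
V₃ = V₁ · ln(z₃/z₀)/ln(z₁/z₀) = 10.9 × 3.9437/2.7808 = 15.4580 knots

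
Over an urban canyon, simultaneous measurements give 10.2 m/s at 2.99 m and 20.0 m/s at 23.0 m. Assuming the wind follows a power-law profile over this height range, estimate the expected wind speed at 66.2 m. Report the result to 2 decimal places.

28.35 m/s

First find α: α = ln(V₂/V₁)/ln(z₂/z₁) = ln(20.0/10.2)/ln(23.0/2.99) = 0.67334/2.04022 = 0.3300
Extrapolate from 23.0 m to 66.2 m: V₃ = 20.0 × (66.2/23.0)^0.3300 = 20.0 × 1.4175 = 28.3504 m/s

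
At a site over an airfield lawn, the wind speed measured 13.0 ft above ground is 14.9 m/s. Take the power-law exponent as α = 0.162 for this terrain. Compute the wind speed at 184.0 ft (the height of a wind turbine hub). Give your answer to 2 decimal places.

22.89 m/s

Power-law profile: V₂ = V₁ · (z₂/z₁)^α
V₂ = 14.9 × (184.0/13.0)^0.162 = 14.9 × (14.1538)^0.162
    = 14.9 × 1.5362 = 22.8891 m/s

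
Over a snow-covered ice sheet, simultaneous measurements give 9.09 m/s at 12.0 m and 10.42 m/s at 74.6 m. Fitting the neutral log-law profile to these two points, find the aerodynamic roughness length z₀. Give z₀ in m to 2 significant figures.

Log law: V(z) ∝ ln(z/z₀). With r = V₁/V₂ = 9.09/10.42 = 0.87236,
r · ln(z₂/z₀) = ln(z₁/z₀) ⇒ ln z₀ = (ln z₁ − r·ln z₂)/(1 − r)
ln z₀ = (2.48491 − 0.87236×4.31214) / 0.12764 = -10.0035
z₀ = exp(-10.0035) = 0.00004524 m

z₀ ≈ 0.000045 m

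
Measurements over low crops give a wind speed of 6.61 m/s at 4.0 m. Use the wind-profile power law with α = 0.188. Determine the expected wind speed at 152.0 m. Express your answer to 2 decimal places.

13.10 m/s

Power-law profile: V₂ = V₁ · (z₂/z₁)^α
V₂ = 6.61 × (152.0/4.0)^0.188 = 6.61 × (38.0000)^0.188
    = 6.61 × 1.9815 = 13.0979 m/s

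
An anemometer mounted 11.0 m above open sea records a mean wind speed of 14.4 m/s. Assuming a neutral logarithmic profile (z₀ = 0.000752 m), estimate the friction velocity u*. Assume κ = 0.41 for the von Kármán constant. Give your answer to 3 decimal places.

u* ≈ 0.616 m/s

Log law: V(z) = (u*/κ) · ln(z/z₀) ⇒ u* = κ · V / ln(z/z₀)
u* = 0.41 × 14.4 / ln(11.0/0.000752) = 0.41 × 14.4 / 9.5907
   = 5.9040 / 9.5907 = 0.6156 m/s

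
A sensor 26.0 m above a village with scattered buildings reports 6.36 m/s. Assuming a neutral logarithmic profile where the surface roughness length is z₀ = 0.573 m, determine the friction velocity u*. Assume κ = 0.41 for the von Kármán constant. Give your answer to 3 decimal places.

Log law: V(z) = (u*/κ) · ln(z/z₀) ⇒ u* = κ · V / ln(z/z₀)
u* = 0.41 × 6.36 / ln(26.0/0.573) = 0.41 × 6.36 / 3.8150
   = 2.6076 / 3.8150 = 0.6835 m/s

u* ≈ 0.684 m/s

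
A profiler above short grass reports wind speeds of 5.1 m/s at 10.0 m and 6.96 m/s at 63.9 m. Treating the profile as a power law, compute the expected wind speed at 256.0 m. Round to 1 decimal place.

8.8 m/s

First find α: α = ln(V₂/V₁)/ln(z₂/z₁) = ln(6.96/5.1)/ln(63.9/10.0) = 0.31094/1.85473 = 0.1676
Extrapolate from 63.9 m to 256.0 m: V₃ = 6.96 × (256.0/63.9)^0.1676 = 6.96 × 1.2620 = 8.7833 m/s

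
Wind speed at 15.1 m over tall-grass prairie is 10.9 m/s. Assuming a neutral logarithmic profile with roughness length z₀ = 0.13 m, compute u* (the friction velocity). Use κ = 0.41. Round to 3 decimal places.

Log law: V(z) = (u*/κ) · ln(z/z₀) ⇒ u* = κ · V / ln(z/z₀)
u* = 0.41 × 10.9 / ln(15.1/0.13) = 0.41 × 10.9 / 4.7549
   = 4.4690 / 4.7549 = 0.9399 m/s

u* ≈ 0.940 m/s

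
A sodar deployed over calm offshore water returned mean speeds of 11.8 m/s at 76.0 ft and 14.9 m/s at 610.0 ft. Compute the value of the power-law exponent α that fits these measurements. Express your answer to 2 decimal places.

Power law: V₂/V₁ = (z₂/z₁)^α ⇒ α = ln(V₂/V₁) / ln(z₂/z₁)
α = ln(14.9/11.8) / ln(610.0/76.0) = ln(1.2627) / ln(8.0263)
  = 0.23326 / 2.08273 = 0.11200

α ≈ 0.11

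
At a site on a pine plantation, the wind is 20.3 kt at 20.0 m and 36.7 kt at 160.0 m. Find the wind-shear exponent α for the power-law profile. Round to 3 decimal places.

Power law: V₂/V₁ = (z₂/z₁)^α ⇒ α = ln(V₂/V₁) / ln(z₂/z₁)
α = ln(36.7/20.3) / ln(160.0/20.0) = ln(1.8079) / ln(8.0000)
  = 0.59216 / 2.07944 = 0.28477

α ≈ 0.285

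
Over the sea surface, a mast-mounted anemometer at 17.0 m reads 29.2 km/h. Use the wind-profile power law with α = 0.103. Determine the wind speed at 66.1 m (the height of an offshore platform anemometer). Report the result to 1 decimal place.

Power-law profile: V₂ = V₁ · (z₂/z₁)^α
V₂ = 29.2 × (66.1/17.0)^0.103 = 29.2 × (3.8882)^0.103
    = 29.2 × 1.1501 = 33.5836 km/h

33.6 km/h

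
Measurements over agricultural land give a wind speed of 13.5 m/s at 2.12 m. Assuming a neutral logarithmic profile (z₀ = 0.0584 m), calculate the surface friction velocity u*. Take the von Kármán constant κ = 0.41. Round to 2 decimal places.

u* ≈ 1.54 m/s

Log law: V(z) = (u*/κ) · ln(z/z₀) ⇒ u* = κ · V / ln(z/z₀)
u* = 0.41 × 13.5 / ln(2.12/0.0584) = 0.41 × 13.5 / 3.5919
   = 5.5350 / 3.5919 = 1.5410 m/s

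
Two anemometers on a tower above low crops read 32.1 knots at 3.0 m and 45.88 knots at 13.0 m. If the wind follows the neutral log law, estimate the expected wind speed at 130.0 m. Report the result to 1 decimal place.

Log law: V ∝ ln(z/z₀). From the pair, with r = V₁/V₂ = 0.69965,
ln z₀ = (ln z₁ − r·ln z₂)/(1 − r) = (1.0986 − 0.69965×2.5649)/0.30035 = -2.3172 → z₀ = 0.09855 m
V₃ = V₁ · ln(z₃/z₀)/ln(z₁/z₀) = 32.1 × 7.1847/3.4158 = 67.5187 knots

67.5 knots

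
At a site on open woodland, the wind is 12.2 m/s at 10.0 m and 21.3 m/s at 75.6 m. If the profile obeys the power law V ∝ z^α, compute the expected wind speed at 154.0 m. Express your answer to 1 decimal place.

25.9 m/s

First find α: α = ln(V₂/V₁)/ln(z₂/z₁) = ln(21.3/12.2)/ln(75.6/10.0) = 0.55727/2.02287 = 0.2755
Extrapolate from 75.6 m to 154.0 m: V₃ = 21.3 × (154.0/75.6)^0.2755 = 21.3 × 1.2165 = 25.9122 m/s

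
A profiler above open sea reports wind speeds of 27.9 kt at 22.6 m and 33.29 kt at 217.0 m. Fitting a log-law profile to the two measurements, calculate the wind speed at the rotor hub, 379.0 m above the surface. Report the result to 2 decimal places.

Log law: V ∝ ln(z/z₀). From the pair, with r = V₁/V₂ = 0.83809,
ln z₀ = (ln z₁ − r·ln z₂)/(1 − r) = (3.1179 − 0.83809×5.3799)/0.16191 = -8.5905 → z₀ = 0.0001859 m
V₃ = V₁ · ln(z₃/z₀)/ln(z₁/z₀) = 27.9 × 14.5280/11.7084 = 34.6188 kt

34.62 kt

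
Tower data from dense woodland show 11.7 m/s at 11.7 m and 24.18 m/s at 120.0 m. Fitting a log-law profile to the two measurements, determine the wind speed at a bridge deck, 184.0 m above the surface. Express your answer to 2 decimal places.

Log law: V ∝ ln(z/z₀). From the pair, with r = V₁/V₂ = 0.48387,
ln z₀ = (ln z₁ − r·ln z₂)/(1 − r) = (2.4596 − 0.48387×4.7875)/0.51613 = 0.2772 → z₀ = 1.319 m
V₃ = V₁ · ln(z₃/z₀)/ln(z₁/z₀) = 11.7 × 4.9378/2.1824 = 26.4715 m/s

26.47 m/s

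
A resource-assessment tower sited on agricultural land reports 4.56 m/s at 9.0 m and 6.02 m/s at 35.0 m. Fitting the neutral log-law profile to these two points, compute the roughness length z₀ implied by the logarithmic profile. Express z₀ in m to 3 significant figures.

z₀ ≈ 0.129 m

Log law: V(z) ∝ ln(z/z₀). With r = V₁/V₂ = 4.56/6.02 = 0.75748,
r · ln(z₂/z₀) = ln(z₁/z₀) ⇒ ln z₀ = (ln z₁ − r·ln z₂)/(1 − r)
ln z₀ = (2.19722 − 0.75748×3.55535) / 0.24252 = -2.0446
z₀ = exp(-2.0446) = 0.1294 m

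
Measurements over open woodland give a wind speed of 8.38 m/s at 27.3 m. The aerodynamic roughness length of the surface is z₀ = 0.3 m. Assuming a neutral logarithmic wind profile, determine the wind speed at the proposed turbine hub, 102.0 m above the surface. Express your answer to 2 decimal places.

10.83 m/s

Log law: V(z) ∝ ln(z/z₀), so V₂/V₁ = ln(z₂/z₀) / ln(z₁/z₀).
ln(102.0/0.3) = 5.8289, ln(27.3/0.3) = 4.5109
V₂ = 8.38 × 5.8289/4.5109 = 8.38 × 1.2922 = 10.8287 m/s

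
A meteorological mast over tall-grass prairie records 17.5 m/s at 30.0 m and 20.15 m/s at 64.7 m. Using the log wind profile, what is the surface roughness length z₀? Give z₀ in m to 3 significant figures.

Log law: V(z) ∝ ln(z/z₀). With r = V₁/V₂ = 17.5/20.15 = 0.86849,
r · ln(z₂/z₀) = ln(z₁/z₀) ⇒ ln z₀ = (ln z₁ − r·ln z₂)/(1 − r)
ln z₀ = (3.40120 − 0.86849×4.16976) / 0.13151 = -1.6742
z₀ = exp(-1.6742) = 0.1875 m

z₀ ≈ 0.187 m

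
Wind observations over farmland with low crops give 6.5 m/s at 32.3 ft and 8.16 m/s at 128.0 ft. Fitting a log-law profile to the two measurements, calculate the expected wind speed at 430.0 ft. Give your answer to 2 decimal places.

9.62 m/s

Log law: V ∝ ln(z/z₀). From the pair, with r = V₁/V₂ = 0.79657,
ln z₀ = (ln z₁ − r·ln z₂)/(1 − r) = (3.4751 − 0.79657×4.8520)/0.20343 = -1.9167 → z₀ = 0.1471 ft
V₃ = V₁ · ln(z₃/z₀)/ln(z₁/z₀) = 6.5 × 7.9804/5.3917 = 9.6208 m/s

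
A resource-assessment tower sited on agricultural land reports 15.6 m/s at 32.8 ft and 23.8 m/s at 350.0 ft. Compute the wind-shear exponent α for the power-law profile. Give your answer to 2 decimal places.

α ≈ 0.18

Power law: V₂/V₁ = (z₂/z₁)^α ⇒ α = ln(V₂/V₁) / ln(z₂/z₁)
α = ln(23.8/15.6) / ln(350.0/32.8) = ln(1.5256) / ln(10.6707)
  = 0.42241 / 2.36750 = 0.17842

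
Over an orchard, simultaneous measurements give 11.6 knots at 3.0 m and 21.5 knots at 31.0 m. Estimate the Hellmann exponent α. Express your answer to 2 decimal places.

Power law: V₂/V₁ = (z₂/z₁)^α ⇒ α = ln(V₂/V₁) / ln(z₂/z₁)
α = ln(21.5/11.6) / ln(31.0/3.0) = ln(1.8534) / ln(10.3333)
  = 0.61705 / 2.33537 = 0.26422

α ≈ 0.26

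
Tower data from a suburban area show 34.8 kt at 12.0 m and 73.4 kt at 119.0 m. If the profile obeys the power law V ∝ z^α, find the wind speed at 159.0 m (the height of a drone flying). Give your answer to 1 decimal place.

First find α: α = ln(V₂/V₁)/ln(z₂/z₁) = ln(73.4/34.8)/ln(119.0/12.0) = 0.74631/2.29422 = 0.3253
Extrapolate from 119.0 m to 159.0 m: V₃ = 73.4 × (159.0/119.0)^0.3253 = 73.4 × 1.0989 = 80.6557 kt

80.7 kt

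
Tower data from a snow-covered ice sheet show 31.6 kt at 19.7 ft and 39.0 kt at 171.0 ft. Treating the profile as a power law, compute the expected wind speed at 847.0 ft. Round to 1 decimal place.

First find α: α = ln(V₂/V₁)/ln(z₂/z₁) = ln(39.0/31.6)/ln(171.0/19.7) = 0.21040/2.16104 = 0.0974
Extrapolate from 171.0 ft to 847.0 ft: V₃ = 39.0 × (847.0/171.0)^0.0974 = 39.0 × 1.1686 = 45.5744 kt

45.6 kt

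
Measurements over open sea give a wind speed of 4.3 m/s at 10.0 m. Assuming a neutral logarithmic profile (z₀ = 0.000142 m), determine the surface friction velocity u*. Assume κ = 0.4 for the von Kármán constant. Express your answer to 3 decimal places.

u* ≈ 0.154 m/s

Log law: V(z) = (u*/κ) · ln(z/z₀) ⇒ u* = κ · V / ln(z/z₀)
u* = 0.4 × 4.3 / ln(10.0/0.000142) = 0.4 × 4.3 / 11.1623
   = 1.7200 / 11.1623 = 0.1541 m/s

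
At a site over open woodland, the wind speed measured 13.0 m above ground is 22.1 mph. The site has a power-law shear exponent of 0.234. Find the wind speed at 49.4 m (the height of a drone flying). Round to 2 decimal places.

30.20 mph

Power-law profile: V₂ = V₁ · (z₂/z₁)^α
V₂ = 22.1 × (49.4/13.0)^0.234 = 22.1 × (3.8000)^0.234
    = 22.1 × 1.3667 = 30.2038 mph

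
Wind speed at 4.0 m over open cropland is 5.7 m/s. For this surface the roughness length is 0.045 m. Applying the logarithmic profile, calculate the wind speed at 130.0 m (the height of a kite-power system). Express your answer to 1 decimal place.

Log law: V(z) ∝ ln(z/z₀), so V₂/V₁ = ln(z₂/z₀) / ln(z₁/z₀).
ln(130.0/0.045) = 7.9686, ln(4.0/0.045) = 4.4874
V₂ = 5.7 × 7.9686/4.4874 = 5.7 × 1.7758 = 10.1220 m/s

10.1 m/s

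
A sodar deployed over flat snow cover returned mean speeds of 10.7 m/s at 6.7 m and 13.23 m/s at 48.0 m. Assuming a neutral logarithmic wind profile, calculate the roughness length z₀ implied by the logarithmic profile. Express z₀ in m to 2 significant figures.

Log law: V(z) ∝ ln(z/z₀). With r = V₁/V₂ = 10.7/13.23 = 0.80877,
r · ln(z₂/z₀) = ln(z₁/z₀) ⇒ ln z₀ = (ln z₁ − r·ln z₂)/(1 − r)
ln z₀ = (1.90211 − 0.80877×3.87120) / 0.19123 = -6.4257
z₀ = exp(-6.4257) = 0.001619 m

z₀ ≈ 0.0016 m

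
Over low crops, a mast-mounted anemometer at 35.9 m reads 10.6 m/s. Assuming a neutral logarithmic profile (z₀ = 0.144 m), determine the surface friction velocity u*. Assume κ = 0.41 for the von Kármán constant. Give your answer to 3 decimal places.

Log law: V(z) = (u*/κ) · ln(z/z₀) ⇒ u* = κ · V / ln(z/z₀)
u* = 0.41 × 10.6 / ln(35.9/0.144) = 0.41 × 10.6 / 5.5187
   = 4.3460 / 5.5187 = 0.7875 m/s

u* ≈ 0.788 m/s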